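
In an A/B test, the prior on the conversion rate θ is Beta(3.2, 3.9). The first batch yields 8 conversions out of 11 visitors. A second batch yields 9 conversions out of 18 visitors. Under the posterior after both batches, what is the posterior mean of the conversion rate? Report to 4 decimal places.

0.5596

The Beta prior is conjugate to a Binomial/Bernoulli likelihood; the update adds successes to α and failures to β.
After batch 1: Beta(3.2+8, 3.9+3) = Beta(11.2, 6.9).
After batch 2: Beta(11.2+9, 6.9+9) = Beta(20.2, 15.9).
Posterior mean = α/(α+β) = 20.2/36.1 = 0.5596.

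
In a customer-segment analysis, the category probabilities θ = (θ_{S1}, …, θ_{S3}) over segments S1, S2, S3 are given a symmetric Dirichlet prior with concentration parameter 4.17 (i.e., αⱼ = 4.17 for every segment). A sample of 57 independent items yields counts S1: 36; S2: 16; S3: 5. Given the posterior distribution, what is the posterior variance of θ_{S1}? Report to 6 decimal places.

0.003460

The Dirichlet prior is conjugate to the Multinomial likelihood: each posterior αⱼ = prior αⱼ + observed count nⱼ.
Posterior concentration: (40.17, 20.17, 9.17), total = 69.51.
Var[θ_j] = α_j(Σα−α_j)/((Σα)²(Σα+1)) = 40.17·29.34/(69.51²·70.51) = 0.003460.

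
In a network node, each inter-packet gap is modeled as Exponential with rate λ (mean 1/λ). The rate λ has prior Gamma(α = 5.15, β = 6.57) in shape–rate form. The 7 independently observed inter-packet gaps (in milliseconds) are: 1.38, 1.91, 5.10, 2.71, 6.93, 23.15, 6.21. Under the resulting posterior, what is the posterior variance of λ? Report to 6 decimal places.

0.004173

With a Gamma(shape α, rate β) prior on the exponential rate λ, the posterior after n observations with total T = Σxᵢ is Gamma(α+n, β+T).
Sum of observations T = 47.39 milliseconds; n = 7.
Posterior: Gamma(5.15+7, 6.57+47.39) = Gamma(12.15, 53.96).
Var = α/β² = 0.004173.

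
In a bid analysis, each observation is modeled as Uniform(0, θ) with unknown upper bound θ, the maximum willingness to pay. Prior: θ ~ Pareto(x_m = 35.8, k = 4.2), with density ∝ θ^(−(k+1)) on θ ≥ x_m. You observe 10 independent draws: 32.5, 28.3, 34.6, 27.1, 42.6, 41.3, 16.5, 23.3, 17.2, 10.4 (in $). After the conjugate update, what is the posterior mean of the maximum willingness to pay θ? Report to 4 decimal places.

A Pareto(scale x_m, shape k) prior on the upper bound θ of Uniform(0, θ) is conjugate: posterior is Pareto(max(x_m, max xᵢ), k + n).
Sample maximum = 42.6; prior scale x_m = 35.8 → posterior scale = max = 42.6.
Posterior shape = 4.2 + 10 = 14.2.
E[θ|data] = k·x_m/(k−1) = 14.2·42.6/13.2 = 45.8273.

45.8273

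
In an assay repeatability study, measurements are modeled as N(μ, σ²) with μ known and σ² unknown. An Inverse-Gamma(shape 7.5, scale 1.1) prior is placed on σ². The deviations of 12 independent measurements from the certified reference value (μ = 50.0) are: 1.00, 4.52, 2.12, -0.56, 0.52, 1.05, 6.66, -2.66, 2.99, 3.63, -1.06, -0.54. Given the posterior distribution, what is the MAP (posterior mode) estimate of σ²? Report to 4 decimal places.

3.6129

With known mean μ and an Inverse-Gamma(α, β) prior on σ², the Normal likelihood is conjugate: posterior is Inv-Gamma(α + n/2, β + Σ(xᵢ−μ)²/2).
Σ(xᵢ−μ)² = (1.00)² + (4.52)² + (2.12)² + (-0.56)² + (0.52)² + (1.05)² + (6.66)² + (-2.66)² + (2.99)² + (3.63)² + (-1.06)² + (-0.54)² = 102.5747.
Posterior: Inv-Gamma(7.5 + 12/2, 1.1 + 102.5747/2) = Inv-Gamma(13.50, 52.38735).
Mode = β/(α+1) = 52.38735/14.50 = 3.6129.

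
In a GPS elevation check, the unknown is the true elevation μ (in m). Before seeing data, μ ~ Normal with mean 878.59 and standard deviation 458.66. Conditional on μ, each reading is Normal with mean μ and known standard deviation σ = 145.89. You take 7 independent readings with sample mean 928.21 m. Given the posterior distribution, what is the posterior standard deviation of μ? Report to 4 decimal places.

For Normal data with known variance σ², a Normal(μ₀, σ₀²) prior on μ is conjugate. Posterior precision = 1/σ₀² + n/σ²; posterior mean is the precision-weighted average of μ₀ and x̄.
σ₀² = 458.66² = 210368.9956, σ² = 145.89² = 21283.8921; σ² + n·σ₀² = 21283.8921 + 7·210368.9956 = 1493866.8613.
Posterior precision = 1/σ₀² + n/σ² = 1/210368.9956 + 7/21283.8921 = (σ² + n·σ₀²)/(σ₀²σ²) = 1493866.8613/(210368.9956·21283.8921); posterior variance σₙ² = σ₀²σ²/(σ² + n·σ₀²) = 210368.9956·21283.8921/1493866.8613 = 2997.235644.
Posterior SD = √σₙ² = √(210368.9956·21283.8921/1493866.8613) = 54.7470.

54.7470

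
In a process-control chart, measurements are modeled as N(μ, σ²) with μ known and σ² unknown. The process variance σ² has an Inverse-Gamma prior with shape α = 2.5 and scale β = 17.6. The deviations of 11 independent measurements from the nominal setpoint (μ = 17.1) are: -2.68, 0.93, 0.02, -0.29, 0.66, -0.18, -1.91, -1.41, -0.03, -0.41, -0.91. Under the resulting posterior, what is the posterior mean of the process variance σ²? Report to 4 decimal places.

3.6024

With known mean μ and an Inverse-Gamma(α, β) prior on σ², the Normal likelihood is conjugate: posterior is Inv-Gamma(α + n/2, β + Σ(xᵢ−μ)²/2).
Σ(xᵢ−μ)² = (-2.68)² + (0.93)² + (0.02)² + (-0.29)² + (0.66)² + (-0.18)² + (-1.91)² + (-1.41)² + (-0.03)² + (-0.41)² + (-0.91)² = 15.2331.
Posterior: Inv-Gamma(2.5 + 11/2, 17.6 + 15.2331/2) = Inv-Gamma(8.00, 25.21655).
E[σ²|data] = β/(α−1) = 25.21655/7.00 = 3.6024.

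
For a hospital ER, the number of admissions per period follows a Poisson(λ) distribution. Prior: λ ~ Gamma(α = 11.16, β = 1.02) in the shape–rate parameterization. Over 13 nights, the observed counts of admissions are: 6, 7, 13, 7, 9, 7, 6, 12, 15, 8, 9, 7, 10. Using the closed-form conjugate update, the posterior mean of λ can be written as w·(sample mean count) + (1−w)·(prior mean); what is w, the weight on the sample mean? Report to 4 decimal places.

0.9272

With a Gamma(shape α, rate β) prior, the Poisson likelihood is conjugate: the posterior is Gamma(α + ΣXᵢ, β + n).
Posterior mean = (α₀+S)/(β₀+n) = [n/(β₀+n)]·(S/n) + [β₀/(β₀+n)]·(α₀/β₀), so only n and β₀ enter the weight.
Weight on data w = n/(β₀+n) = 13/(1.02+13) = 13/14.02 = 0.9272.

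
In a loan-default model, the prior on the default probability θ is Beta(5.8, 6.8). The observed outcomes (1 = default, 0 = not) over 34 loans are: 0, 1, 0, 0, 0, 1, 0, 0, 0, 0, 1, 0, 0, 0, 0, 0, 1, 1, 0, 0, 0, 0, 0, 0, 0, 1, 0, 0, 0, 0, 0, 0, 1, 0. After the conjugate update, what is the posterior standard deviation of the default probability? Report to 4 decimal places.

The Beta prior is conjugate to a Binomial/Bernoulli likelihood; the update adds successes to α and failures to β.
Posterior: Beta(α+k, β+n−k) = Beta(5.8+7, 6.8+27) = Beta(12.8, 33.8).
Var = αβ/((α+β)²(α+β+1)) = 12.8·33.8/(46.6²·47.6) = 0.00418551; SD = √0.00418551 = 0.0647.

0.0647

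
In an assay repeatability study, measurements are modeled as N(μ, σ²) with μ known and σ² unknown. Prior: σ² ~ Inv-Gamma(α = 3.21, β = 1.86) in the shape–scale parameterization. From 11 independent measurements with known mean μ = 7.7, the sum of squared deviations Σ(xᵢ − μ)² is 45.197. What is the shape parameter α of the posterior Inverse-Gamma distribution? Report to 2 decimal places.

8.71

With known mean μ and an Inverse-Gamma(α, β) prior on σ², the Normal likelihood is conjugate: posterior is Inv-Gamma(α + n/2, β + Σ(xᵢ−μ)²/2).
Posterior: Inv-Gamma(3.21 + 11/2, 1.86 + 45.197/2) = Inv-Gamma(8.71, 24.4585).
Posterior α = 8.71.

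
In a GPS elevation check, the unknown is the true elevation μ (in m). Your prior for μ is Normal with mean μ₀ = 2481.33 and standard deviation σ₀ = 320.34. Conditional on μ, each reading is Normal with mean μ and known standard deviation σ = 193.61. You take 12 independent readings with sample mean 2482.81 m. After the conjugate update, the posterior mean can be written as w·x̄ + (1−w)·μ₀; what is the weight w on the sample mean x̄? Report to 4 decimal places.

For Normal data with known variance σ², a Normal(μ₀, σ₀²) prior on μ is conjugate. Posterior precision = 1/σ₀² + n/σ²; posterior mean is the precision-weighted average of μ₀ and x̄.
σ₀² = 320.34² = 102617.7156, σ² = 193.61² = 37484.8321. Prior precision 1/σ₀² = 1/102617.7156; data precision n/σ² = 12/37484.8321.
w = (n/σ²)/(1/σ₀² + n/σ²) = n·σ₀²/(σ² + n·σ₀²) = 12·102617.7156/(37484.8321 + 12·102617.7156) = 1231412.5872/1268897.4193 = 0.9705.

0.9705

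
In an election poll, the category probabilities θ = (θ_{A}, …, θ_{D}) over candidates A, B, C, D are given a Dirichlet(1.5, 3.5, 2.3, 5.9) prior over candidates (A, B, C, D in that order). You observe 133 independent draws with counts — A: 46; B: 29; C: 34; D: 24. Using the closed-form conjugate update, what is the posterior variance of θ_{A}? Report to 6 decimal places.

The Dirichlet prior is conjugate to the Multinomial likelihood: each posterior αⱼ = prior αⱼ + observed count nⱼ.
Posterior concentration: (47.5, 32.5, 36.3, 29.9), total = 146.2.
Var[θ_j] = α_j(Σα−α_j)/((Σα)²(Σα+1)) = 47.5·98.7/(146.2²·147.2) = 0.001490.

0.001490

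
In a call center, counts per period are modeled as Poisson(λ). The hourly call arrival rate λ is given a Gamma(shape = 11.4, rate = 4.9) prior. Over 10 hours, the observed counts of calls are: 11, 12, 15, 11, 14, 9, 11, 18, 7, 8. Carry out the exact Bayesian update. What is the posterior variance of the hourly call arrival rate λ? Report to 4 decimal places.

0.5738

With a Gamma(shape α, rate β) prior, the Poisson likelihood is conjugate: the posterior is Gamma(α + ΣXᵢ, β + n).
Sum of counts S = 116 over n = 10 hours.
Posterior: Gamma(α+S, β+n) = Gamma(11.4+116, 4.9+10) = Gamma(127.4, 14.9).
Var = α/β² = 127.4/14.9² = 0.5738.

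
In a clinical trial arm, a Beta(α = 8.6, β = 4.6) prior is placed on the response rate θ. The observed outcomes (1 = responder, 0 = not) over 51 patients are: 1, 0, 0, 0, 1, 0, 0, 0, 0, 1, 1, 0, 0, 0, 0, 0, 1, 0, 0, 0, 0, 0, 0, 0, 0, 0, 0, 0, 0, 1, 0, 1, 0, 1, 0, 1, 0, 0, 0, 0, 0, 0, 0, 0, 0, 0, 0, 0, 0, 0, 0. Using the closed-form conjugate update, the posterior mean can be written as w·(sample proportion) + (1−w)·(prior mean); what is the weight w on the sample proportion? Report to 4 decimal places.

The Beta prior is conjugate to a Binomial/Bernoulli likelihood; the update adds successes to α and failures to β.
Posterior mean = (α₀+k)/(α₀+β₀+n) = [n/(α₀+β₀+n)]·(k/n) + [(α₀+β₀)/(α₀+β₀+n)]·α₀/(α₀+β₀), so only n and the prior enter the weight.
The weight on the data is w = n/(α₀+β₀+n) = 51/(8.6+4.6+51) = 51/64.2 = 0.7944.

0.7944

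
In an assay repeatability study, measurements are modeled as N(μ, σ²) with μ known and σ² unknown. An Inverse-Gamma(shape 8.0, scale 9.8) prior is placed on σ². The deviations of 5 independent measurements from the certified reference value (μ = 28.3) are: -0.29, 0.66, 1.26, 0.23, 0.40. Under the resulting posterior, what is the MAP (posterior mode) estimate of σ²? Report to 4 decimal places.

With known mean μ and an Inverse-Gamma(α, β) prior on σ², the Normal likelihood is conjugate: posterior is Inv-Gamma(α + n/2, β + Σ(xᵢ−μ)²/2).
Σ(xᵢ−μ)² = (-0.29)² + (0.66)² + (1.26)² + (0.23)² + (0.40)² = 2.3202.
Posterior: Inv-Gamma(8.0 + 5/2, 9.8 + 2.3202/2) = Inv-Gamma(10.50, 10.96010).
Mode = β/(α+1) = 10.96010/11.50 = 0.9531.

0.9531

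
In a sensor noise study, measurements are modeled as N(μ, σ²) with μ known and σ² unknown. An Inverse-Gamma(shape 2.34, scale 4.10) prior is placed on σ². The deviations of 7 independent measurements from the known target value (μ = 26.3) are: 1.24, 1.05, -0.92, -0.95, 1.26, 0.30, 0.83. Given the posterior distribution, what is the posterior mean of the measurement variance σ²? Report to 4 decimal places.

With known mean μ and an Inverse-Gamma(α, β) prior on σ², the Normal likelihood is conjugate: posterior is Inv-Gamma(α + n/2, β + Σ(xᵢ−μ)²/2).
Σ(xᵢ−μ)² = (1.24)² + (1.05)² + (-0.92)² + (-0.95)² + (1.26)² + (0.30)² + (0.83)² = 6.7555.
Posterior: Inv-Gamma(2.34 + 7/2, 4.10 + 6.7555/2) = Inv-Gamma(5.84, 7.47775).
E[σ²|data] = β/(α−1) = 7.47775/4.84 = 1.5450.

1.5450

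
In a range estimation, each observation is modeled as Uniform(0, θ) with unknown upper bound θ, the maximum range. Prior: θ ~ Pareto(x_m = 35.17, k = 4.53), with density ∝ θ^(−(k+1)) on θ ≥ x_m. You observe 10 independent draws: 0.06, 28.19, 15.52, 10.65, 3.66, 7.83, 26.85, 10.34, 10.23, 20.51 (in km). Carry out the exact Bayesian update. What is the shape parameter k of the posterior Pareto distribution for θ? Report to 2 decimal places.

A Pareto(scale x_m, shape k) prior on the upper bound θ of Uniform(0, θ) is conjugate: posterior is Pareto(max(x_m, max xᵢ), k + n).
Sample maximum = 28.19; prior scale x_m = 35.17 → posterior scale = max = 35.17.
Posterior shape = 4.53 + 10 = 14.53.
Posterior shape k = 14.53.

14.53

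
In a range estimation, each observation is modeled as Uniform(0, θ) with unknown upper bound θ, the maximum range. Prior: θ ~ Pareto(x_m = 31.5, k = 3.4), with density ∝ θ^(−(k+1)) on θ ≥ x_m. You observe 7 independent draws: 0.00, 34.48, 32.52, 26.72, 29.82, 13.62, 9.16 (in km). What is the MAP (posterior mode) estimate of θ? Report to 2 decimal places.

A Pareto(scale x_m, shape k) prior on the upper bound θ of Uniform(0, θ) is conjugate: posterior is Pareto(max(x_m, max xᵢ), k + n).
Sample maximum = 34.48; prior scale x_m = 31.5 → posterior scale = max = 34.48.
Posterior shape = 3.4 + 7 = 10.4.
The Pareto density is decreasing on [x_m, ∞), so the mode is x_m = 34.48.

34.48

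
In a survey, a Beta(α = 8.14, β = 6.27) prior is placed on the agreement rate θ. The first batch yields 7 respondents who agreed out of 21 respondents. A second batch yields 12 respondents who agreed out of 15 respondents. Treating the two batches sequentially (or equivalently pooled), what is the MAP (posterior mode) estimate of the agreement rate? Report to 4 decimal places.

The Beta prior is conjugate to a Binomial/Bernoulli likelihood; the update adds successes to α and failures to β.
After batch 1: Beta(8.14+7, 6.27+14) = Beta(15.14, 20.27).
After batch 2: Beta(15.14+12, 20.27+3) = Beta(27.14, 23.27).
Mode of Beta(a,b) for a,b>1 is (a−1)/(a+b−2) = 26.14/48.41 = 0.5400.

0.5400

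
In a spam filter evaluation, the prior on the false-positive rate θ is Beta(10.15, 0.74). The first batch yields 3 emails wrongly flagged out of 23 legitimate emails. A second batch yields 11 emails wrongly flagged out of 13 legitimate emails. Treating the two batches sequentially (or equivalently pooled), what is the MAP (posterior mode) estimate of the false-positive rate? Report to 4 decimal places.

0.5157

The Beta prior is conjugate to a Binomial/Bernoulli likelihood; the update adds successes to α and failures to β.
After batch 1: Beta(10.15+3, 0.74+20) = Beta(13.15, 20.74).
After batch 2: Beta(13.15+11, 20.74+2) = Beta(24.15, 22.74).
Mode of Beta(a,b) for a,b>1 is (a−1)/(a+b−2) = 23.15/44.89 = 0.5157.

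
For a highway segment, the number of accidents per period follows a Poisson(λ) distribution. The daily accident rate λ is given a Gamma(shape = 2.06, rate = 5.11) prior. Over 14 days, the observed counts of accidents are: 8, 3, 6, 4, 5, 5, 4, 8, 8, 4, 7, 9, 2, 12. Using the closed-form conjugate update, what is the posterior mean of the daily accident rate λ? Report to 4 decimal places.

4.5557

With a Gamma(shape α, rate β) prior, the Poisson likelihood is conjugate: the posterior is Gamma(α + ΣXᵢ, β + n).
Sum of counts S = 85 over n = 14 days.
Posterior: Gamma(α+S, β+n) = Gamma(2.06+85, 5.11+14) = Gamma(87.06, 19.11).
Posterior mean = α/β = 87.06/19.11 = 4.5557.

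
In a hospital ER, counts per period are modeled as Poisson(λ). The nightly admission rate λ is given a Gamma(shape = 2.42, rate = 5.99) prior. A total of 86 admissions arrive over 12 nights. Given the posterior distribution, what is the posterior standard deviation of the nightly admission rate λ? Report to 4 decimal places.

With a Gamma(shape α, rate β) prior, the Poisson likelihood is conjugate: the posterior is Gamma(α + ΣXᵢ, β + n).
Posterior: Gamma(α+S, β+n) = Gamma(2.42+86, 5.99+12) = Gamma(88.42, 17.99).
SD = √α/β = √88.42/17.99 = 0.5227.

0.5227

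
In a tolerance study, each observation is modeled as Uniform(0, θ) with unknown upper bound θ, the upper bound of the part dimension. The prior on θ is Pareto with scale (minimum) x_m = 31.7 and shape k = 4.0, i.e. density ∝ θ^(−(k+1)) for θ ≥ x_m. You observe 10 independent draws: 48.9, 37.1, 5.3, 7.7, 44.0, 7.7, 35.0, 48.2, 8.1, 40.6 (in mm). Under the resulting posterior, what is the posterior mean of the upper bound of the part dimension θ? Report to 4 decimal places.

A Pareto(scale x_m, shape k) prior on the upper bound θ of Uniform(0, θ) is conjugate: posterior is Pareto(max(x_m, max xᵢ), k + n).
Sample maximum = 48.9; prior scale x_m = 31.7 → posterior scale = max = 48.9.
Posterior shape = 4.0 + 10 = 14.0.
E[θ|data] = k·x_m/(k−1) = 14.0·48.9/13.0 = 52.6615.

52.6615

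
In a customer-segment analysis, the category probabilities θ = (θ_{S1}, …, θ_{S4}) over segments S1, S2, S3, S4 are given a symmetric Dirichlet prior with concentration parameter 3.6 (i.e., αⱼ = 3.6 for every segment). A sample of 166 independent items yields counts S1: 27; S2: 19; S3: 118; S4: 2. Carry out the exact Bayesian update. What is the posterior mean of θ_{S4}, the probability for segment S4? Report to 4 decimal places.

0.0310

The Dirichlet prior is conjugate to the Multinomial likelihood: each posterior αⱼ = prior αⱼ + observed count nⱼ.
Posterior concentration: (30.6, 22.6, 121.6, 5.6), total = 180.4.
E[θ_{S4}|data] = α_{S4}/Σα = 5.6/180.4 = 0.0310.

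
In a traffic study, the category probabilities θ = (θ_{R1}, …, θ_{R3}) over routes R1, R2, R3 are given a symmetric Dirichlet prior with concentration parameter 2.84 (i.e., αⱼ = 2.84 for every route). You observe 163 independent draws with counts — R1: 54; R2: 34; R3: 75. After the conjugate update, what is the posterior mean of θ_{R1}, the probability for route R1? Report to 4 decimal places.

0.3314

The Dirichlet prior is conjugate to the Multinomial likelihood: each posterior αⱼ = prior αⱼ + observed count nⱼ.
Posterior concentration: (56.84, 36.84, 77.84), total = 171.52.
E[θ_{R1}|data] = α_{R1}/Σα = 56.84/171.52 = 0.3314.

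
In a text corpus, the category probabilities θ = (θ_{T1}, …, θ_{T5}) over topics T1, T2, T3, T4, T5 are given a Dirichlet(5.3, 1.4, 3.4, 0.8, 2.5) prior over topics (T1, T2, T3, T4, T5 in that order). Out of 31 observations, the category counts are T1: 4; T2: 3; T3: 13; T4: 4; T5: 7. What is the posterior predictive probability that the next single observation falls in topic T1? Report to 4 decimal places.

The Dirichlet prior is conjugate to the Multinomial likelihood: each posterior αⱼ = prior αⱼ + observed count nⱼ.
Posterior concentration: (9.3, 4.4, 16.4, 4.8, 9.5), total = 44.4.
P(next = T1 | data) = α_{T1}/Σα = 0.2095.

0.2095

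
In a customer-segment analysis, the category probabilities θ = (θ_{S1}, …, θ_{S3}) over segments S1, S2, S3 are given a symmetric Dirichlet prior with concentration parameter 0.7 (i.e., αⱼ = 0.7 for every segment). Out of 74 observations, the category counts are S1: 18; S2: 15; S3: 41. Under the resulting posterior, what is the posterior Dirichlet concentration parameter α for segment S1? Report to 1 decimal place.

The Dirichlet prior is conjugate to the Multinomial likelihood: each posterior αⱼ = prior αⱼ + observed count nⱼ.
Posterior concentration: (18.7, 15.7, 41.7), total = 76.1.
α_{S1} = 0.7 + 18 = 18.7.

18.7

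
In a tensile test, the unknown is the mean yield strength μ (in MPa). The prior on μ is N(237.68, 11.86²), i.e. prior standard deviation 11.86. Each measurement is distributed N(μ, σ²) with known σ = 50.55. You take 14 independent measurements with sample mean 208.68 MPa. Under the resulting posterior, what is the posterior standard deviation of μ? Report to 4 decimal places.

For Normal data with known variance σ², a Normal(μ₀, σ₀²) prior on μ is conjugate. Posterior precision = 1/σ₀² + n/σ²; posterior mean is the precision-weighted average of μ₀ and x̄.
σ₀² = 11.86² = 140.6596, σ² = 50.55² = 2555.3025; σ² + n·σ₀² = 2555.3025 + 14·140.6596 = 4524.5369.
Posterior precision = 1/σ₀² + n/σ² = 1/140.6596 + 14/2555.3025 = (σ² + n·σ₀²)/(σ₀²σ²) = 4524.5369/(140.6596·2555.3025); posterior variance σₙ² = σ₀²σ²/(σ² + n·σ₀²) = 140.6596·2555.3025/4524.5369 = 79.439694.
Posterior SD = √σₙ² = √(140.6596·2555.3025/4524.5369) = 8.9129.

8.9129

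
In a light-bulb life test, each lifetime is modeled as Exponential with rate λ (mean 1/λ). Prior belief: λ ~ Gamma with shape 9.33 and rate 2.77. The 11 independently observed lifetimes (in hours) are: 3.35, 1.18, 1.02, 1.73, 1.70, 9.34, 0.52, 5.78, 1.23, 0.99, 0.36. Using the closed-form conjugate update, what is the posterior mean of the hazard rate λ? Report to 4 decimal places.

With a Gamma(shape α, rate β) prior on the exponential rate λ, the posterior after n observations with total T = Σxᵢ is Gamma(α+n, β+T).
Sum of observations T = 27.20 hours; n = 11.
Posterior: Gamma(9.33+11, 2.77+27.20) = Gamma(20.33, 29.97).
Posterior mean of λ = α/β = 20.33/29.97 = 0.6783.

0.6783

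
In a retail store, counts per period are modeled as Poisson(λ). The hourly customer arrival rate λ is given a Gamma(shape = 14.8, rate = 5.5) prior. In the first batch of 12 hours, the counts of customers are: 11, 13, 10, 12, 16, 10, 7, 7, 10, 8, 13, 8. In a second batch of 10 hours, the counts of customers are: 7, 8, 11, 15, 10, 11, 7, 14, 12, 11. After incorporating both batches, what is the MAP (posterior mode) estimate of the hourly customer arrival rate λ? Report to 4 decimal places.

With a Gamma(shape α, rate β) prior, the Poisson likelihood is conjugate: the posterior is Gamma(α + ΣXᵢ, β + n).
Batch 1: sum of counts S = 125 over n = 12 hours.
After batch 1: Gamma(α+S, β+n) = Gamma(14.8+125, 5.5+12) = Gamma(139.8, 17.5).
Batch 2: sum of counts S = 106 over n = 10 hours.
After batch 2: Gamma(α+S, β+n) = Gamma(139.8+106, 17.5+10) = Gamma(245.8, 27.5).
Mode of Gamma(α,β) for α≥1 is (α−1)/β = 244.8/27.5 = 8.9018.

8.9018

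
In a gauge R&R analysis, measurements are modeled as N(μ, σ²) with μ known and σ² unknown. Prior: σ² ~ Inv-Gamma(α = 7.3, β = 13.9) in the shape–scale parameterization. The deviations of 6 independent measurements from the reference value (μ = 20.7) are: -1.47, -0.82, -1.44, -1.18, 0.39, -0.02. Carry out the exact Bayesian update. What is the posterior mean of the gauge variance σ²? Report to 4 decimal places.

With known mean μ and an Inverse-Gamma(α, β) prior on σ², the Normal likelihood is conjugate: posterior is Inv-Gamma(α + n/2, β + Σ(xᵢ−μ)²/2).
Σ(xᵢ−μ)² = (-1.47)² + (-0.82)² + (-1.44)² + (-1.18)² + (0.39)² + (-0.02)² = 6.4518.
Posterior: Inv-Gamma(7.3 + 6/2, 13.9 + 6.4518/2) = Inv-Gamma(10.30, 17.12590).
E[σ²|data] = β/(α−1) = 17.12590/9.30 = 1.8415.

1.8415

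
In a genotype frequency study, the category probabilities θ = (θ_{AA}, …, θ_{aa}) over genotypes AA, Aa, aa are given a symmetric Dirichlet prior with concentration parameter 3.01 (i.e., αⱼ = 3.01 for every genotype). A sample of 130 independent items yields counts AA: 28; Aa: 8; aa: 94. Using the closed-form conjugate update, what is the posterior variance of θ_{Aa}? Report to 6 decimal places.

The Dirichlet prior is conjugate to the Multinomial likelihood: each posterior αⱼ = prior αⱼ + observed count nⱼ.
Posterior concentration: (31.01, 11.01, 97.01), total = 139.03.
Var[θ_j] = α_j(Σα−α_j)/((Σα)²(Σα+1)) = 11.01·128.02/(139.03²·140.03) = 0.000521.

0.000521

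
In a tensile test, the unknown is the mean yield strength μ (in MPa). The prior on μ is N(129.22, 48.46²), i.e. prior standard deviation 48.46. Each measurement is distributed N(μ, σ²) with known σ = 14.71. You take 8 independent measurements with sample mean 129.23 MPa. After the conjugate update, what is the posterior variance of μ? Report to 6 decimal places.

26.740027

For Normal data with known variance σ², a Normal(μ₀, σ₀²) prior on μ is conjugate. Posterior precision = 1/σ₀² + n/σ²; posterior mean is the precision-weighted average of μ₀ and x̄.
σ₀² = 48.46² = 2348.3716, σ² = 14.71² = 216.3841; σ² + n·σ₀² = 216.3841 + 8·2348.3716 = 19003.3569.
Posterior precision = 1/σ₀² + n/σ² = 1/2348.3716 + 8/216.3841 = (σ² + n·σ₀²)/(σ₀²σ²) = 19003.3569/(2348.3716·216.3841); posterior variance σₙ² = σ₀²σ²/(σ² + n·σ₀²) = 2348.3716·216.3841/19003.3569 = 26.740027.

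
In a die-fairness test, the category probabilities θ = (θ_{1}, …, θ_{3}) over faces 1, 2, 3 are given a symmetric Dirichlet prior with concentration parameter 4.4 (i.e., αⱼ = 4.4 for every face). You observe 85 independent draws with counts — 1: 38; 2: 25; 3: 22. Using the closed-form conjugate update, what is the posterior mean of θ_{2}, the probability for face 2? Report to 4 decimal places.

The Dirichlet prior is conjugate to the Multinomial likelihood: each posterior αⱼ = prior αⱼ + observed count nⱼ.
Posterior concentration: (42.4, 29.4, 26.4), total = 98.2.
E[θ_{2}|data] = α_{2}/Σα = 29.4/98.2 = 0.2994.

0.2994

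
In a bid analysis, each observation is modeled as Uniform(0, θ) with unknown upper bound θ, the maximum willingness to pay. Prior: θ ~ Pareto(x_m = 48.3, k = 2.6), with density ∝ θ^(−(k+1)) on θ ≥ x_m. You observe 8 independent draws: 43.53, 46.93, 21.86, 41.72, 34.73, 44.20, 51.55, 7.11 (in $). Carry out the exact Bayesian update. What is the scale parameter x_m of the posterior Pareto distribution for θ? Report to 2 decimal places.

A Pareto(scale x_m, shape k) prior on the upper bound θ of Uniform(0, θ) is conjugate: posterior is Pareto(max(x_m, max xᵢ), k + n).
Sample maximum = 51.55; prior scale x_m = 48.3 → posterior scale = max = 51.55.
Posterior shape = 2.6 + 8 = 10.6.
Posterior scale x_m = 51.55.

51.55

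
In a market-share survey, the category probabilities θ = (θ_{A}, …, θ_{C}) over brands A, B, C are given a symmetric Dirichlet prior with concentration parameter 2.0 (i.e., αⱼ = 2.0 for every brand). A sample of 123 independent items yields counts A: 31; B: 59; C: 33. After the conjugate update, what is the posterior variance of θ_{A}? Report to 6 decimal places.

The Dirichlet prior is conjugate to the Multinomial likelihood: each posterior αⱼ = prior αⱼ + observed count nⱼ.
Posterior concentration: (33.0, 61.0, 35.0), total = 129.0.
Var[θ_j] = α_j(Σα−α_j)/((Σα)²(Σα+1)) = 33.0·96.0/(129.0²·130.0) = 0.001464.

0.001464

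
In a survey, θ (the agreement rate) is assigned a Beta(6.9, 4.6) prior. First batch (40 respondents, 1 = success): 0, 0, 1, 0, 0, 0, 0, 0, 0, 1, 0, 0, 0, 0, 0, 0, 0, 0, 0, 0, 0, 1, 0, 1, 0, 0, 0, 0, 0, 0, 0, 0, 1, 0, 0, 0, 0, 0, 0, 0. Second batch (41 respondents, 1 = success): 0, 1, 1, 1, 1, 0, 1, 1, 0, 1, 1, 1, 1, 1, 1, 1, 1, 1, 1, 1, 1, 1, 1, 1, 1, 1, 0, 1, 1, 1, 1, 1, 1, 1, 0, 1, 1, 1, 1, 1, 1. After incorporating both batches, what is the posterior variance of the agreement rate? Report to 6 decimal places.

The Beta prior is conjugate to a Binomial/Bernoulli likelihood; the update adds successes to α and failures to β.
After batch 1: Beta(6.9+5, 4.6+35) = Beta(11.9, 39.6).
After batch 2: Beta(11.9+36, 39.6+5) = Beta(47.9, 44.6).
Var = αβ/((α+β)²(α+β+1)) = 47.9·44.6/(92.5²·93.5) = 0.002670.

0.002670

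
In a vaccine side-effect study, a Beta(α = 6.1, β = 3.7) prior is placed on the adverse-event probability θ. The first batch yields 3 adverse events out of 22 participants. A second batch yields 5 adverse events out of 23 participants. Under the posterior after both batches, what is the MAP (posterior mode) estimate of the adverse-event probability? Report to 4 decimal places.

The Beta prior is conjugate to a Binomial/Bernoulli likelihood; the update adds successes to α and failures to β.
After batch 1: Beta(6.1+3, 3.7+19) = Beta(9.1, 22.7).
After batch 2: Beta(9.1+5, 22.7+18) = Beta(14.1, 40.7).
Mode of Beta(a,b) for a,b>1 is (a−1)/(a+b−2) = 13.1/52.8 = 0.2481.

0.2481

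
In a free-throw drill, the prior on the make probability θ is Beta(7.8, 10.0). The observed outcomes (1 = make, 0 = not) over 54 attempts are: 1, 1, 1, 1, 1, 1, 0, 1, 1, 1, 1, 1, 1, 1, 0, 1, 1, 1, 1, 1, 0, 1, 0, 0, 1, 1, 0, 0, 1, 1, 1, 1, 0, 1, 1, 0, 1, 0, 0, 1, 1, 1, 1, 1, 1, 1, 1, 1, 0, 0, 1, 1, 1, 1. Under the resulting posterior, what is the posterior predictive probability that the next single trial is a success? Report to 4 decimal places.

0.6797

The Beta prior is conjugate to a Binomial/Bernoulli likelihood; the update adds successes to α and failures to β.
Posterior: Beta(α+k, β+n−k) = Beta(7.8+41, 10.0+13) = Beta(48.8, 23.0).
For a single future Bernoulli trial, P(success | data) = α/(α+β) = 0.6797.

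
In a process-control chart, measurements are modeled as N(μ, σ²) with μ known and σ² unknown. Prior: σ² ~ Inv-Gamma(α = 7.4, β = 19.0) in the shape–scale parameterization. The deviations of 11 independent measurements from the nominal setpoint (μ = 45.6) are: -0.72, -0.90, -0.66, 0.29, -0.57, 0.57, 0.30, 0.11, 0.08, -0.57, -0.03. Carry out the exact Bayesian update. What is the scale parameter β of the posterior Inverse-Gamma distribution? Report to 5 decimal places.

With known mean μ and an Inverse-Gamma(α, β) prior on σ², the Normal likelihood is conjugate: posterior is Inv-Gamma(α + n/2, β + Σ(xᵢ−μ)²/2).
Σ(xᵢ−μ)² = (-0.72)² + (-0.90)² + (-0.66)² + (0.29)² + (-0.57)² + (0.57)² + (0.30)² + (0.11)² + (0.08)² + (-0.57)² + (-0.03)² = 2.9322.
Posterior: Inv-Gamma(7.4 + 11/2, 19.0 + 2.9322/2) = Inv-Gamma(12.90, 20.46610).
Posterior β = 20.46610.

20.46610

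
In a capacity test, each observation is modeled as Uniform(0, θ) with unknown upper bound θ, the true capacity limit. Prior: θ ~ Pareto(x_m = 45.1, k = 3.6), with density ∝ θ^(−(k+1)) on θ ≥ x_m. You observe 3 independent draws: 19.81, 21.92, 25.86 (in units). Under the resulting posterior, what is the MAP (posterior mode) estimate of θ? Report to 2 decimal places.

45.10

A Pareto(scale x_m, shape k) prior on the upper bound θ of Uniform(0, θ) is conjugate: posterior is Pareto(max(x_m, max xᵢ), k + n).
Sample maximum = 25.86; prior scale x_m = 45.1 → posterior scale = max = 45.10.
Posterior shape = 3.6 + 3 = 6.6.
The Pareto density is decreasing on [x_m, ∞), so the mode is x_m = 45.10.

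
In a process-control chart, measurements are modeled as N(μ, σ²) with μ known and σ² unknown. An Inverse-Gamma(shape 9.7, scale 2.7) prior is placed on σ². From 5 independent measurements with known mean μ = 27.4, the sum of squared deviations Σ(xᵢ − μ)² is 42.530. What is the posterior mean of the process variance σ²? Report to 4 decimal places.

With known mean μ and an Inverse-Gamma(α, β) prior on σ², the Normal likelihood is conjugate: posterior is Inv-Gamma(α + n/2, β + Σ(xᵢ−μ)²/2).
Posterior: Inv-Gamma(9.7 + 5/2, 2.7 + 42.530/2) = Inv-Gamma(12.20, 23.9650).
E[σ²|data] = β/(α−1) = 23.9650/11.20 = 2.1397.

2.1397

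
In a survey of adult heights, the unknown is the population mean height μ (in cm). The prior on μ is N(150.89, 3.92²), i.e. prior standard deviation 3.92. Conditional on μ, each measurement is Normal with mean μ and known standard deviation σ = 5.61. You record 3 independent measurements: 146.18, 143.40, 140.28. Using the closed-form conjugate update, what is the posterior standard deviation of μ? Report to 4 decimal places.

2.4969

For Normal data with known variance σ², a Normal(μ₀, σ₀²) prior on μ is conjugate. Posterior precision = 1/σ₀² + n/σ²; posterior mean is the precision-weighted average of μ₀ and x̄.
σ₀² = 3.92² = 15.3664, σ² = 5.61² = 31.4721; σ² + n·σ₀² = 31.4721 + 3·15.3664 = 77.5713.
Posterior precision = 1/σ₀² + n/σ² = 1/15.3664 + 3/31.4721 = (σ² + n·σ₀²)/(σ₀²σ²) = 77.5713/(15.3664·31.4721); posterior variance σₙ² = σ₀²σ²/(σ² + n·σ₀²) = 15.3664·31.4721/77.5713 = 6.234430.
Posterior SD = √σₙ² = √(15.3664·31.4721/77.5713) = 2.4969.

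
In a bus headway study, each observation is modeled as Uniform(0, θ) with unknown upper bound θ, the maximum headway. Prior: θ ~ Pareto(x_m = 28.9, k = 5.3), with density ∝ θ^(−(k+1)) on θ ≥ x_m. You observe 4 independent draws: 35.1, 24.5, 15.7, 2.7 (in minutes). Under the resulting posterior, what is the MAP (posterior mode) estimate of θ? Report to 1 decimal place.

35.1

A Pareto(scale x_m, shape k) prior on the upper bound θ of Uniform(0, θ) is conjugate: posterior is Pareto(max(x_m, max xᵢ), k + n).
Sample maximum = 35.1; prior scale x_m = 28.9 → posterior scale = max = 35.1.
Posterior shape = 5.3 + 4 = 9.3.
The Pareto density is decreasing on [x_m, ∞), so the mode is x_m = 35.1.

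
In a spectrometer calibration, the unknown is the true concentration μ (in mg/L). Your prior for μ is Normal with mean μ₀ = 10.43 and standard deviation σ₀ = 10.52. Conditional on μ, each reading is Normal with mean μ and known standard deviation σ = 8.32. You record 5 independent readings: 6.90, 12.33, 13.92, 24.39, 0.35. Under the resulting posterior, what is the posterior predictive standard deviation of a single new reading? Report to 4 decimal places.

9.0293

For Normal data with known variance σ², a Normal(μ₀, σ₀²) prior on μ is conjugate. Posterior precision = 1/σ₀² + n/σ²; posterior mean is the precision-weighted average of μ₀ and x̄.
σ₀² = 10.52² = 110.6704, σ² = 8.32² = 69.2224; σ² + n·σ₀² = 69.2224 + 5·110.6704 = 622.5744.
Posterior precision = 1/σ₀² + n/σ² = 1/110.6704 + 5/69.2224 = (σ² + n·σ₀²)/(σ₀²σ²) = 622.5744/(110.6704·69.2224); posterior variance σₙ² = σ₀²σ²/(σ² + n·σ₀²) = 110.6704·69.2224/622.5744 = 12.305149.
Predictive variance for one new observation = σₙ² + σ² = 110.6704·69.2224/622.5744 + 69.2224 = σ²·(σ₀² + 622.5744)/622.5744 = 69.2224·733.2448/622.5744 = 81.527549; SD = √(69.2224·733.2448/622.5744) = 9.0293.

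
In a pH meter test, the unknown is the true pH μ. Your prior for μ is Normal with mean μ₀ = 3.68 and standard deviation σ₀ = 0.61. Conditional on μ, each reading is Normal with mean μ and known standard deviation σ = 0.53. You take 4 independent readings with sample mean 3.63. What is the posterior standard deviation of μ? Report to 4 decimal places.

For Normal data with known variance σ², a Normal(μ₀, σ₀²) prior on μ is conjugate. Posterior precision = 1/σ₀² + n/σ²; posterior mean is the precision-weighted average of μ₀ and x̄.
σ₀² = 0.61² = 0.3721, σ² = 0.53² = 0.2809; σ² + n·σ₀² = 0.2809 + 4·0.3721 = 1.7693.
Posterior precision = 1/σ₀² + n/σ² = 1/0.3721 + 4/0.2809 = (σ² + n·σ₀²)/(σ₀²σ²) = 1.7693/(0.3721·0.2809); posterior variance σₙ² = σ₀²σ²/(σ² + n·σ₀²) = 0.3721·0.2809/1.7693 = 0.059076.
Posterior SD = √σₙ² = √(0.3721·0.2809/1.7693) = 0.2431.

0.2431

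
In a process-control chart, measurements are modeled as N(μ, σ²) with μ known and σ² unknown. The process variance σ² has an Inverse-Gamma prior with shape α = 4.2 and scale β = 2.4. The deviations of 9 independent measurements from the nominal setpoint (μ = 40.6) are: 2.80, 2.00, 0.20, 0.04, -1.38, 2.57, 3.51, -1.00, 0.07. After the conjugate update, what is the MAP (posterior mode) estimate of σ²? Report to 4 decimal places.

1.9854

With known mean μ and an Inverse-Gamma(α, β) prior on σ², the Normal likelihood is conjugate: posterior is Inv-Gamma(α + n/2, β + Σ(xᵢ−μ)²/2).
Σ(xᵢ−μ)² = (2.80)² + (2.00)² + (0.20)² + (0.04)² + (-1.38)² + (2.57)² + (3.51)² + (-1.00)² + (0.07)² = 33.7159.
Posterior: Inv-Gamma(4.2 + 9/2, 2.4 + 33.7159/2) = Inv-Gamma(8.70, 19.25795).
Mode = β/(α+1) = 19.25795/9.70 = 1.9854.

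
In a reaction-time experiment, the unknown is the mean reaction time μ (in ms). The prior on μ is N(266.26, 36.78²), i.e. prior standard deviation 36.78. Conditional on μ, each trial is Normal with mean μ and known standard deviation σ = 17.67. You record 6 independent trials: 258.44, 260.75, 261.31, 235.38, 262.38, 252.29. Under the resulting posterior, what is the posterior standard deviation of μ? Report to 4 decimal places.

7.0789

For Normal data with known variance σ², a Normal(μ₀, σ₀²) prior on μ is conjugate. Posterior precision = 1/σ₀² + n/σ²; posterior mean is the precision-weighted average of μ₀ and x̄.
σ₀² = 36.78² = 1352.7684, σ² = 17.67² = 312.2289; σ² + n·σ₀² = 312.2289 + 6·1352.7684 = 8428.8393.
Posterior precision = 1/σ₀² + n/σ² = 1/1352.7684 + 6/312.2289 = (σ² + n·σ₀²)/(σ₀²σ²) = 8428.8393/(1352.7684·312.2289); posterior variance σₙ² = σ₀²σ²/(σ² + n·σ₀²) = 1352.7684·312.2289/8428.8393 = 50.110504.
Posterior SD = √σₙ² = √(1352.7684·312.2289/8428.8393) = 7.0789.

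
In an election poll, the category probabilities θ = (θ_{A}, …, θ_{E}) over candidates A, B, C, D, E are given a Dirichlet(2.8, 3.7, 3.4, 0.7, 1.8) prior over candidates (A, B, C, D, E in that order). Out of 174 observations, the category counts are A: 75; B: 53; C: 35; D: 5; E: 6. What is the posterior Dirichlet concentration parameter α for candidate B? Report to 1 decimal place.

56.7

The Dirichlet prior is conjugate to the Multinomial likelihood: each posterior αⱼ = prior αⱼ + observed count nⱼ.
Posterior concentration: (77.8, 56.7, 38.4, 5.7, 7.8), total = 186.4.
α_{B} = 3.7 + 53 = 56.7.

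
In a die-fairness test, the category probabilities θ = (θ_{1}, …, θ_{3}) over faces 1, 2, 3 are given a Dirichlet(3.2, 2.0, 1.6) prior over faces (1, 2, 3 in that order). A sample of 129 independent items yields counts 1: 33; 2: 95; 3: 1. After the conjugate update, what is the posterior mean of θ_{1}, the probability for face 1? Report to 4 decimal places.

The Dirichlet prior is conjugate to the Multinomial likelihood: each posterior αⱼ = prior αⱼ + observed count nⱼ.
Posterior concentration: (36.2, 97.0, 2.6), total = 135.8.
E[θ_{1}|data] = α_{1}/Σα = 36.2/135.8 = 0.2666.

0.2666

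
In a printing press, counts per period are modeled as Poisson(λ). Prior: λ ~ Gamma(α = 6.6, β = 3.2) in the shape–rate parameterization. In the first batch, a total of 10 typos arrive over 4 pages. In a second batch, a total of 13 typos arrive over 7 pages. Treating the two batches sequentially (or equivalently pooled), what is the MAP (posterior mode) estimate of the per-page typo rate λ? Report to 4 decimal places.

With a Gamma(shape α, rate β) prior, the Poisson likelihood is conjugate: the posterior is Gamma(α + ΣXᵢ, β + n).
After batch 1: Gamma(α+S, β+n) = Gamma(6.6+10, 3.2+4) = Gamma(16.6, 7.2).
After batch 2: Gamma(α+S, β+n) = Gamma(16.6+13, 7.2+7) = Gamma(29.6, 14.2).
Mode of Gamma(α,β) for α≥1 is (α−1)/β = 28.6/14.2 = 2.0141.

2.0141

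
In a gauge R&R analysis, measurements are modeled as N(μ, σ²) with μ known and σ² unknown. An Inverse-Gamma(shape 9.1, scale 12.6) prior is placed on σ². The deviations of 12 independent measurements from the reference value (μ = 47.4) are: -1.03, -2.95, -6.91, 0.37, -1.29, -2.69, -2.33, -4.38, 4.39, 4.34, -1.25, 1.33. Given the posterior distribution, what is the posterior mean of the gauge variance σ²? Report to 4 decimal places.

5.5958

With known mean μ and an Inverse-Gamma(α, β) prior on σ², the Normal likelihood is conjugate: posterior is Inv-Gamma(α + n/2, β + Σ(xᵢ−μ)²/2).
Σ(xᵢ−μ)² = (-1.03)² + (-2.95)² + (-6.91)² + (0.37)² + (-1.29)² + (-2.69)² + (-2.33)² + (-4.38)² + (4.39)² + (4.34)² + (-1.25)² + (1.33)² = 132.6010.
Posterior: Inv-Gamma(9.1 + 12/2, 12.6 + 132.6010/2) = Inv-Gamma(15.10, 78.90050).
E[σ²|data] = β/(α−1) = 78.90050/14.10 = 5.5958.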